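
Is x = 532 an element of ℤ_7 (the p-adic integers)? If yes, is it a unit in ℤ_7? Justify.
x ∈ ℤ_7 but not a unit; v_7(x) = 1 > 0

ℤ_7 = {x ∈ ℚ_7 : v_7(x) ≥ 0} and ℤ_7^× = {x ∈ ℤ_7 : v_7(x) = 0}. Here v_7(532) = v_7(num) − v_7(den) = 1; compare against these criteria.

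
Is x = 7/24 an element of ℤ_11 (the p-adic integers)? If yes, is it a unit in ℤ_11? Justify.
x ∈ ℤ_11^× (unit); v_11(x) = 0

ℤ_11 = {x ∈ ℚ_11 : v_11(x) ≥ 0} and ℤ_11^× = {x ∈ ℤ_11 : v_11(x) = 0}. Here v_11(7/24) = v_11(num) − v_11(den) = 0; compare against these criteria.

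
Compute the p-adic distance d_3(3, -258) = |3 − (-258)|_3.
d_3(3, -258) = 1/9

Step 1 — x − y = 3 − (-258) = 261. Step 2 — v_3(261) = 2 (factor: 261 = (3^2 · 29); the sign does not affect v_p). Step 3 — |x − y|_3 = 3^{-2} = 1/9.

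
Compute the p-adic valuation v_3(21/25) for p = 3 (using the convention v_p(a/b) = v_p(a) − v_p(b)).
v_3(21/25) = 1

Factor powers of 3 from the numerator and denominator of the reduced fraction: 21 = 3^1 · 7 and 25 = 3^0 · 25. Apply v_p(a/b) = v_p(a) − v_p(b): v_3(21/25) = 1 − 0 = 1.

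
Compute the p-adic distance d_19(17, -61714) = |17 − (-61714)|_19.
d_19(17, -61714) = 1/6859

Step 1 — x − y = 17 − (-61714) = 61731. Step 2 — v_19(61731) = 3 (factor: 61731 = (19^3 · 9); the sign does not affect v_p). Step 3 — |x − y|_19 = 19^{-3} = 1/6859.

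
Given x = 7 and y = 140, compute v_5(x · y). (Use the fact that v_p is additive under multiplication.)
v_5(980) = 1

v_p(x) = 0 (factor: 7 = 5^0 · 7); v_p(y) = 1 (factor: 140 = 5^1 · 28). Additivity: v_p(xy) = v_p(x) + v_p(y) = 0 + 1 = 1. (Direct check: xy = 980 = 5^1 · (196).)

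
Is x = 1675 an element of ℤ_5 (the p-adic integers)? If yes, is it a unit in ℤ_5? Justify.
x ∈ ℤ_5 but not a unit; v_5(x) = 2 > 0

ℤ_5 = {x ∈ ℚ_5 : v_5(x) ≥ 0} and ℤ_5^× = {x ∈ ℤ_5 : v_5(x) = 0}. Here v_5(1675) = v_5(num) − v_5(den) = 2; compare against these criteria.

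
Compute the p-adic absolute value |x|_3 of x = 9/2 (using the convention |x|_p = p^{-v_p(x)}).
|9/2|_3 = 1/9

Step 1 — compute v_3(x) by factoring powers of 3 out of the numerator and denominator: v_3(9/2) = 2. Step 2 — apply |x|_p = p^{-v_p(x)} = 3^{-2} = 1/9.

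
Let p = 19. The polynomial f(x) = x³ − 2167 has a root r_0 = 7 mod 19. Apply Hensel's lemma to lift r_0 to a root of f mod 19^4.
r_3 = 83322 (mod 130321)

Hensel: r_{i+1} = r_i − f(r_i)/f′(r_i) mod 19^{i+2}, where f′(x) = 3x². Iterate:
  r_0 = 7 (mod 19)
  r_1 = 292 (mod 361)
  r_2 = 1014 (mod 6859)
  r_3 = 83322 (mod 130321)
Final: r = 83322 with f(r) ≡ 0 mod 19^4.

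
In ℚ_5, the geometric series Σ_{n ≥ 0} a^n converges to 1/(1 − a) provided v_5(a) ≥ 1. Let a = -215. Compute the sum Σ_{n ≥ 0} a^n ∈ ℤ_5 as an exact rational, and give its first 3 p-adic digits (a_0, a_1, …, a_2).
Σ a^n = 1/(1 − a) = 1/216;  first 3 digits = (1, 2, 0)

v_5(a) = 1 ≥ 1, so the series converges in ℤ_5 to 1/(1 − a) = 1/(1 − (-215)) = 1/216. Expand this rational in ℤ_5: compute digits iteratively via d_i = x_i mod 5, x_{i+1} = (x_i − d_i)/5. The first 3 digits are (1, 2, 0).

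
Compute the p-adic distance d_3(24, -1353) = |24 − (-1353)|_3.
d_3(24, -1353) = 1/81

Step 1 — x − y = 24 − (-1353) = 1377. Step 2 — v_3(1377) = 4 (factor: 1377 = (3^4 · 17); the sign does not affect v_p). Step 3 — |x − y|_3 = 3^{-4} = 1/81.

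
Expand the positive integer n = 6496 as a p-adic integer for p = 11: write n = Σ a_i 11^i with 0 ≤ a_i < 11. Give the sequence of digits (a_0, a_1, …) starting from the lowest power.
(a_0, a_1, …) = (6, 7, 9, 4)

Repeated division by 11 gives the digits low-to-high: 6496 = 6 + 7·11^1 + 9·11^2 + 4·11^3. Digit sequence: (6, 7, 9, 4).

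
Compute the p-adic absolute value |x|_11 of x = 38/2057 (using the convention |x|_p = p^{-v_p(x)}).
|38/2057|_11 = 121

Step 1 — compute v_11(x) by factoring powers of 11 out of the numerator and denominator: v_11(38/2057) = -2. Step 2 — apply |x|_p = p^{-v_p(x)} = 11^{2} = 121.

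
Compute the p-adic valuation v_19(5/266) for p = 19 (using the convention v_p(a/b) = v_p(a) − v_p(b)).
v_19(5/266) = -1

Factor powers of 19 from the numerator and denominator of the reduced fraction: 5 = 19^0 · 5 and 266 = 19^1 · 14. Apply v_p(a/b) = v_p(a) − v_p(b): v_19(5/266) = 0 − 1 = -1.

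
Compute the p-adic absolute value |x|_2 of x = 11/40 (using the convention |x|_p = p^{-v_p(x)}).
|11/40|_2 = 8

Step 1 — compute v_2(x) by factoring powers of 2 out of the numerator and denominator: v_2(11/40) = -3. Step 2 — apply |x|_p = p^{-v_p(x)} = 2^{3} = 8.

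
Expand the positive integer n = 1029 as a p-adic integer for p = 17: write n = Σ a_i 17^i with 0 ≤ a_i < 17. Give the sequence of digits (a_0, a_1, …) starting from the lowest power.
(a_0, a_1, …) = (9, 9, 3)

Repeated division by 17 gives the digits low-to-high: 1029 = 9 + 9·17^1 + 3·17^2. Digit sequence: (9, 9, 3).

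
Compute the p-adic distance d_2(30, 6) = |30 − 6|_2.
d_2(30, 6) = 1/8

Step 1 — x − y = 30 − 6 = 24. Step 2 — v_2(24) = 3 (factor: 24 = (2^3 · 3); the sign does not affect v_p). Step 3 — |x − y|_2 = 2^{-3} = 1/8.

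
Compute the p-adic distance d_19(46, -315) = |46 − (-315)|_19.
d_19(46, -315) = 1/361

Step 1 — x − y = 46 − (-315) = 361. Step 2 — v_19(361) = 2 (factor: 361 = (19^2 · 1); the sign does not affect v_p). Step 3 — |x − y|_19 = 19^{-2} = 1/361.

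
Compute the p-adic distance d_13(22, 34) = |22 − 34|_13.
d_13(22, 34) = 1

Step 1 — x − y = 22 − 34 = -12. Step 2 — v_13(-12) = 0 (factor: -12 = −(13^0 · 12); the sign does not affect v_p). Step 3 — |x − y|_13 = 13^{0} = 1.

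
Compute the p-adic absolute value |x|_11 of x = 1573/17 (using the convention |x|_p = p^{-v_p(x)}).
|1573/17|_11 = 1/121

Step 1 — compute v_11(x) by factoring powers of 11 out of the numerator and denominator: v_11(1573/17) = 2. Step 2 — apply |x|_p = p^{-v_p(x)} = 11^{-2} = 1/121.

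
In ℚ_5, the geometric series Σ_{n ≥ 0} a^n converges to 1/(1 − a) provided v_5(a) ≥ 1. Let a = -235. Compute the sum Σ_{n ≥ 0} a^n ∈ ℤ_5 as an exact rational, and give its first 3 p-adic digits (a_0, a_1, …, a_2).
Σ a^n = 1/(1 − a) = 1/236;  first 3 digits = (1, 3, 4)

v_5(a) = 1 ≥ 1, so the series converges in ℤ_5 to 1/(1 − a) = 1/(1 − (-235)) = 1/236. Expand this rational in ℤ_5: compute digits iteratively via d_i = x_i mod 5, x_{i+1} = (x_i − d_i)/5. The first 3 digits are (1, 3, 4).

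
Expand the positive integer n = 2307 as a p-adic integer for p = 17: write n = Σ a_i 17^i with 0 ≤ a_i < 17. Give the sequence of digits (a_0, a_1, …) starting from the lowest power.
(a_0, a_1, …) = (12, 16, 7)

Repeated division by 17 gives the digits low-to-high: 2307 = 12 + 16·17^1 + 7·17^2. Digit sequence: (12, 16, 7).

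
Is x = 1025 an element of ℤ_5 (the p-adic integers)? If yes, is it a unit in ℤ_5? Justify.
x ∈ ℤ_5 but not a unit; v_5(x) = 2 > 0

ℤ_5 = {x ∈ ℚ_5 : v_5(x) ≥ 0} and ℤ_5^× = {x ∈ ℤ_5 : v_5(x) = 0}. Here v_5(1025) = v_5(num) − v_5(den) = 2; compare against these criteria.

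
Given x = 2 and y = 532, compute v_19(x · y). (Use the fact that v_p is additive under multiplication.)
v_19(1064) = 1

v_p(x) = 0 (factor: 2 = 19^0 · 2); v_p(y) = 1 (factor: 532 = 19^1 · 28). Additivity: v_p(xy) = v_p(x) + v_p(y) = 0 + 1 = 1. (Direct check: xy = 1064 = 19^1 · (56).)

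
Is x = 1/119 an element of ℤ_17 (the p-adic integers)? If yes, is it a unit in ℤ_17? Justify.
x ∉ ℤ_17 (v_17(x) = -1 < 0)

ℤ_17 = {x ∈ ℚ_17 : v_17(x) ≥ 0} and ℤ_17^× = {x ∈ ℤ_17 : v_17(x) = 0}. Here v_17(1/119) = v_17(num) − v_17(den) = -1; compare against these criteria.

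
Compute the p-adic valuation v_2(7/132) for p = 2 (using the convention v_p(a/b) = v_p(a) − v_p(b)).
v_2(7/132) = -2

Factor powers of 2 from the numerator and denominator of the reduced fraction: 7 = 2^0 · 7 and 132 = 2^2 · 33. Apply v_p(a/b) = v_p(a) − v_p(b): v_2(7/132) = 0 − 2 = -2.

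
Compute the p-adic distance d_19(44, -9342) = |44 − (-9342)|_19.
d_19(44, -9342) = 1/361

Step 1 — x − y = 44 − (-9342) = 9386. Step 2 — v_19(9386) = 2 (factor: 9386 = (19^2 · 26); the sign does not affect v_p). Step 3 — |x − y|_19 = 19^{-2} = 1/361.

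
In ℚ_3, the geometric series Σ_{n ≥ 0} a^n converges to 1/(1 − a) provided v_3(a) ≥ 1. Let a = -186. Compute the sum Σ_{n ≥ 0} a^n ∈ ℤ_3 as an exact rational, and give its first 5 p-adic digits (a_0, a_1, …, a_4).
Σ a^n = 1/(1 − a) = 1/187;  first 5 digits = (1, 1, 1, 0, 0)

v_3(a) = 1 ≥ 1, so the series converges in ℤ_3 to 1/(1 − a) = 1/(1 − (-186)) = 1/187. Expand this rational in ℤ_3: compute digits iteratively via d_i = x_i mod 3, x_{i+1} = (x_i − d_i)/3. The first 5 digits are (1, 1, 1, 0, 0).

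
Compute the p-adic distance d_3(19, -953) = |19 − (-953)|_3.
d_3(19, -953) = 1/243

Step 1 — x − y = 19 − (-953) = 972. Step 2 — v_3(972) = 5 (factor: 972 = (3^5 · 4); the sign does not affect v_p). Step 3 — |x − y|_3 = 3^{-5} = 1/243.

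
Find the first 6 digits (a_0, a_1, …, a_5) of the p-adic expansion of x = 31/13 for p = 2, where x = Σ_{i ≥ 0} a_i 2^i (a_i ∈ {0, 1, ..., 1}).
(a_0, …, a_5) = (1, 1, 0, 1, 1, 0)

v_2(31/13) = 0 (numerator and denominator both coprime to 2), so x ∈ ℤ_2^×. Compute digits iteratively via a_i = x_i mod 2, x_{i+1} = (x_i − a_i)/2, with x_0 = x:
  x_0 = 31/13;  a_0 = 1;  x_1 = (x_0 − 1)/2 = 9/13
  x_1 = 9/13;  a_1 = 1;  x_2 = (x_1 − 1)/2 = -2/13
  x_2 = -2/13;  a_2 = 0;  x_3 = (x_2 − 0)/2 = -1/13
  x_3 = -1/13;  a_3 = 1;  x_4 = (x_3 − 1)/2 = -7/13
  x_4 = -7/13;  a_4 = 1;  x_5 = (x_4 − 1)/2 = -10/13
  x_5 = -10/13;  a_5 = 0;  x_6 = (x_5 − 0)/2 = -5/13
Digits: (1, 1, 0, 1, 1, 0).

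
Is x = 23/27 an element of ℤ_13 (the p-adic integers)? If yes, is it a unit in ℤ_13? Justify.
x ∈ ℤ_13^× (unit); v_13(x) = 0

ℤ_13 = {x ∈ ℚ_13 : v_13(x) ≥ 0} and ℤ_13^× = {x ∈ ℤ_13 : v_13(x) = 0}. Here v_13(23/27) = v_13(num) − v_13(den) = 0; compare against these criteria.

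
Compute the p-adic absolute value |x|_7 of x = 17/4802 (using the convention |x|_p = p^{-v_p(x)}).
|17/4802|_7 = 2401

Step 1 — compute v_7(x) by factoring powers of 7 out of the numerator and denominator: v_7(17/4802) = -4. Step 2 — apply |x|_p = p^{-v_p(x)} = 7^{4} = 2401.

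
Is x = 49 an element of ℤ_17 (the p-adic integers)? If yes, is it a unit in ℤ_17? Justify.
x ∈ ℤ_17^× (unit); v_17(x) = 0

ℤ_17 = {x ∈ ℚ_17 : v_17(x) ≥ 0} and ℤ_17^× = {x ∈ ℤ_17 : v_17(x) = 0}. Here v_17(49) = v_17(num) − v_17(den) = 0; compare against these criteria.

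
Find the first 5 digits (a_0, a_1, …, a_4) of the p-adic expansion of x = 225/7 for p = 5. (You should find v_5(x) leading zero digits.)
(a_0, …, a_4) = (0, 0, 2, 2, 1)

v_5(225/7) = 2, so a_0 = ... = a_1 = 0. Factor out: x = 5^2 · u with u = 9/7 a unit in ℤ_5. Expand u iteratively via a_{v+i} = u_i mod 5, u_{i+1} = (u_i − a_{v+i})/5:
  u_0 = 9/7;  a_2 = 2;  u_1 = (u_0 − 2)/5 = -1/7
  u_1 = -1/7;  a_3 = 2;  u_2 = (u_1 − 2)/5 = -3/7
  u_2 = -3/7;  a_4 = 1;  u_3 = (u_2 − 1)/5 = -2/7
Digits: (0, 0, 2, 2, 1).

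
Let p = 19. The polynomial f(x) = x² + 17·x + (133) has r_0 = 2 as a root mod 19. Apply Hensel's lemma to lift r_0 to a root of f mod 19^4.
r_3 = 25367 (mod 130321)

Hensel: r_{i+1} = r_i − f(r_i)·(f′(r_i))^{-1} mod 19^{i+2}, f′(x) = 2x + 17. Iterate:
  r_0 = 2 (mod 19)
  r_1 = 97 (mod 361)
  r_2 = 4790 (mod 6859)
  r_3 = 25367 (mod 130321)
Final: r = 25367 satisfies f(r) ≡ 0 mod 19^4.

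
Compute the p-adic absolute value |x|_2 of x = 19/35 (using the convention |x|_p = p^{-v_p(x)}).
|19/35|_2 = 1

Step 1 — compute v_2(x) by factoring powers of 2 out of the numerator and denominator: v_2(19/35) = 0. Step 2 — apply |x|_p = p^{-v_p(x)} = 2^{0} = 1.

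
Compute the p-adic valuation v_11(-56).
v_11(-56) = 0

v_11(n) is the largest exponent k such that 11^k divides n. Factor out: -56 = -11^0 · 56. (Sign doesn't affect v_p.) So v_11(-56) = 0.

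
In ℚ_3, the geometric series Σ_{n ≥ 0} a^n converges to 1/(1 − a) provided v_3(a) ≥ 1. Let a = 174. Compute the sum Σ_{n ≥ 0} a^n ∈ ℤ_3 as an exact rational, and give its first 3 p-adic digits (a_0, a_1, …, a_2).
Σ a^n = 1/(1 − a) = -1/173;  first 3 digits = (1, 1, 2)

v_3(a) = 1 ≥ 1, so the series converges in ℤ_3 to 1/(1 − a) = 1/(1 − 174) = -1/173. Expand this rational in ℤ_3: compute digits iteratively via d_i = x_i mod 3, x_{i+1} = (x_i − d_i)/3. The first 3 digits are (1, 1, 2).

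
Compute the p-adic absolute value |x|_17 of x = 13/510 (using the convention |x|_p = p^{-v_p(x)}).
|13/510|_17 = 17

Step 1 — compute v_17(x) by factoring powers of 17 out of the numerator and denominator: v_17(13/510) = -1. Step 2 — apply |x|_p = p^{-v_p(x)} = 17^{1} = 17.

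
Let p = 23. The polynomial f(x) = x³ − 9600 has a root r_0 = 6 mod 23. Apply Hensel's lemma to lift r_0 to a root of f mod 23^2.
r_1 = 328 (mod 529)

Hensel: r_{i+1} = r_i − f(r_i)/f′(r_i) mod 23^{i+2}, where f′(x) = 3x². Iterate:
  r_0 = 6 (mod 23)
  r_1 = 328 (mod 529)
Final: r = 328 with f(r) ≡ 0 mod 23^2.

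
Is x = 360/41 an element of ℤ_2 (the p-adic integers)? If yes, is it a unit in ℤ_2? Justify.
x ∈ ℤ_2 but not a unit; v_2(x) = 3 > 0

ℤ_2 = {x ∈ ℚ_2 : v_2(x) ≥ 0} and ℤ_2^× = {x ∈ ℤ_2 : v_2(x) = 0}. Here v_2(360/41) = v_2(num) − v_2(den) = 3; compare against these criteria.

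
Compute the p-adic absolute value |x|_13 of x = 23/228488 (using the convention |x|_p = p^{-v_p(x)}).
|23/228488|_13 = 28561

Step 1 — compute v_13(x) by factoring powers of 13 out of the numerator and denominator: v_13(23/228488) = -4. Step 2 — apply |x|_p = p^{-v_p(x)} = 13^{4} = 28561.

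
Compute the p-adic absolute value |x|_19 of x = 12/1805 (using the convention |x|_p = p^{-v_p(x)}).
|12/1805|_19 = 361

Step 1 — compute v_19(x) by factoring powers of 19 out of the numerator and denominator: v_19(12/1805) = -2. Step 2 — apply |x|_p = p^{-v_p(x)} = 19^{2} = 361.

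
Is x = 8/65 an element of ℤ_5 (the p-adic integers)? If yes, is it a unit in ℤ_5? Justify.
x ∉ ℤ_5 (v_5(x) = -1 < 0)

ℤ_5 = {x ∈ ℚ_5 : v_5(x) ≥ 0} and ℤ_5^× = {x ∈ ℤ_5 : v_5(x) = 0}. Here v_5(8/65) = v_5(num) − v_5(den) = -1; compare against these criteria.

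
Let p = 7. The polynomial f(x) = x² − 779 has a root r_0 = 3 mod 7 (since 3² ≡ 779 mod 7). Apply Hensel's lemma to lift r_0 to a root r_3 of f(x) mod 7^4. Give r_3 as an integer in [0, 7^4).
r_3 = 1585 (mod 2401)

Hensel's recurrence: r_{i+1} = r_i − f(r_i)·(f′(r_i))^{-1} mod 7^{i+2}, with f′(x) = 2x. Iterate:
  r_0 = 3 (mod 7)
  r_1 = 17 (mod 49)
  r_2 = 213 (mod 343)
  r_3 = 1585 (mod 2401)
Final: r_3 = 1585, and one checks f(r_3) ≡ 0 mod 7^4.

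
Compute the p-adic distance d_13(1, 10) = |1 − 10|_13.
d_13(1, 10) = 1

Step 1 — x − y = 1 − 10 = -9. Step 2 — v_13(-9) = 0 (factor: -9 = −(13^0 · 9); the sign does not affect v_p). Step 3 — |x − y|_13 = 13^{0} = 1.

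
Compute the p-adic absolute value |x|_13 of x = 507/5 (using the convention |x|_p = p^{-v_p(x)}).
|507/5|_13 = 1/169

Step 1 — compute v_13(x) by factoring powers of 13 out of the numerator and denominator: v_13(507/5) = 2. Step 2 — apply |x|_p = p^{-v_p(x)} = 13^{-2} = 1/169.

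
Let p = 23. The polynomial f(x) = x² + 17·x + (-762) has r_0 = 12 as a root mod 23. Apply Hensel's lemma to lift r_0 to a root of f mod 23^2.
r_1 = 35 (mod 529)

Hensel: r_{i+1} = r_i − f(r_i)·(f′(r_i))^{-1} mod 23^{i+2}, f′(x) = 2x + 17. Iterate:
  r_0 = 12 (mod 23)
  r_1 = 35 (mod 529)
Final: r = 35 satisfies f(r) ≡ 0 mod 23^2.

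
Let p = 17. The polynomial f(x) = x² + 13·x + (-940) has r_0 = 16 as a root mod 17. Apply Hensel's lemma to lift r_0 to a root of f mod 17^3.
r_2 = 1767 (mod 4913)

Hensel: r_{i+1} = r_i − f(r_i)·(f′(r_i))^{-1} mod 17^{i+2}, f′(x) = 2x + 13. Iterate:
  r_0 = 16 (mod 17)
  r_1 = 33 (mod 289)
  r_2 = 1767 (mod 4913)
Final: r = 1767 satisfies f(r) ≡ 0 mod 17^3.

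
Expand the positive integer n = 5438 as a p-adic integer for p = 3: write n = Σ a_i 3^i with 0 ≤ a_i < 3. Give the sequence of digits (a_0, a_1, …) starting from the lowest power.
(a_0, a_1, …) = (2, 0, 1, 0, 1, 1, 1, 2)

Repeated division by 3 gives the digits low-to-high: 5438 = 2 + 1·3^2 + 1·3^4 + 1·3^5 + 1·3^6 + 2·3^7. Digit sequence: (2, 0, 1, 0, 1, 1, 1, 2).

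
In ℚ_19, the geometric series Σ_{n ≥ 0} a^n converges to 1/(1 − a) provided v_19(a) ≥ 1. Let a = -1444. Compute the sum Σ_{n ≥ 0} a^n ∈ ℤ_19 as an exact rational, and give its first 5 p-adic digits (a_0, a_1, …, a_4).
Σ a^n = 1/(1 − a) = 1/1445;  first 5 digits = (1, 0, 15, 18, 15)

v_19(a) = 2 ≥ 1, so the series converges in ℤ_19 to 1/(1 − a) = 1/(1 − (-1444)) = 1/1445. Expand this rational in ℤ_19: compute digits iteratively via d_i = x_i mod 19, x_{i+1} = (x_i − d_i)/19. The first 5 digits are (1, 0, 15, 18, 15).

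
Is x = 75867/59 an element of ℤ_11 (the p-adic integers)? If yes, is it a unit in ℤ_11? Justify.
x ∈ ℤ_11 but not a unit; v_11(x) = 3 > 0

ℤ_11 = {x ∈ ℚ_11 : v_11(x) ≥ 0} and ℤ_11^× = {x ∈ ℤ_11 : v_11(x) = 0}. Here v_11(75867/59) = v_11(num) − v_11(den) = 3; compare against these criteria.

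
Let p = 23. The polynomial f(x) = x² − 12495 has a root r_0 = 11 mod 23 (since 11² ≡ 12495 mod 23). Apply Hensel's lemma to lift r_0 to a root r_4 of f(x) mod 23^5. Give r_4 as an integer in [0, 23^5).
r_4 = 3322982 (mod 6436343)

Hensel's recurrence: r_{i+1} = r_i − f(r_i)·(f′(r_i))^{-1} mod 23^{i+2}, with f′(x) = 2x. Iterate:
  r_0 = 11 (mod 23)
  r_1 = 333 (mod 529)
  r_2 = 1391 (mod 12167)
  r_3 = 244731 (mod 279841)
  r_4 = 3322982 (mod 6436343)
Final: r_4 = 3322982, and one checks f(r_4) ≡ 0 mod 23^5.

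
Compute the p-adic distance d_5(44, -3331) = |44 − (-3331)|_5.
d_5(44, -3331) = 1/125

Step 1 — x − y = 44 − (-3331) = 3375. Step 2 — v_5(3375) = 3 (factor: 3375 = (5^3 · 27); the sign does not affect v_p). Step 3 — |x − y|_5 = 5^{-3} = 1/125.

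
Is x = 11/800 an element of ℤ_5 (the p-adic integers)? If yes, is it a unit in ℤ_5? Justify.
x ∉ ℤ_5 (v_5(x) = -2 < 0)

ℤ_5 = {x ∈ ℚ_5 : v_5(x) ≥ 0} and ℤ_5^× = {x ∈ ℤ_5 : v_5(x) = 0}. Here v_5(11/800) = v_5(num) − v_5(den) = -2; compare against these criteria.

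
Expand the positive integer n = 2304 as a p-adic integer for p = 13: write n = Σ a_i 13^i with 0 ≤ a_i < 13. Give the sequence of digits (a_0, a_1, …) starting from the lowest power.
(a_0, a_1, …) = (3, 8, 0, 1)

Repeated division by 13 gives the digits low-to-high: 2304 = 3 + 8·13^1 + 1·13^3. Digit sequence: (3, 8, 0, 1).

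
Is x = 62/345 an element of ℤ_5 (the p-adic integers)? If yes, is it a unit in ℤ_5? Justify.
x ∉ ℤ_5 (v_5(x) = -1 < 0)

ℤ_5 = {x ∈ ℚ_5 : v_5(x) ≥ 0} and ℤ_5^× = {x ∈ ℤ_5 : v_5(x) = 0}. Here v_5(62/345) = v_5(num) − v_5(den) = -1; compare against these criteria.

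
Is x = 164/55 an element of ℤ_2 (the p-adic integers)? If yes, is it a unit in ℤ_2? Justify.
x ∈ ℤ_2 but not a unit; v_2(x) = 2 > 0

ℤ_2 = {x ∈ ℚ_2 : v_2(x) ≥ 0} and ℤ_2^× = {x ∈ ℤ_2 : v_2(x) = 0}. Here v_2(164/55) = v_2(num) − v_2(den) = 2; compare against these criteria.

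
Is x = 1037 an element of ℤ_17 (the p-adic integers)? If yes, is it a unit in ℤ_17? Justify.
x ∈ ℤ_17 but not a unit; v_17(x) = 1 > 0

ℤ_17 = {x ∈ ℚ_17 : v_17(x) ≥ 0} and ℤ_17^× = {x ∈ ℤ_17 : v_17(x) = 0}. Here v_17(1037) = v_17(num) − v_17(den) = 1; compare against these criteria.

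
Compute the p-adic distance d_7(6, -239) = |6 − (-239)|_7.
d_7(6, -239) = 1/49

Step 1 — x − y = 6 − (-239) = 245. Step 2 — v_7(245) = 2 (factor: 245 = (7^2 · 5); the sign does not affect v_p). Step 3 — |x − y|_7 = 7^{-2} = 1/49.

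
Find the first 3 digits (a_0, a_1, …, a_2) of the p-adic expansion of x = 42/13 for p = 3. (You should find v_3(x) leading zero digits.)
(a_0, …, a_2) = (0, 2, 2)

v_3(42/13) = 1, so a_0 = ... = a_0 = 0. Factor out: x = 3^1 · u with u = 14/13 a unit in ℤ_3. Expand u iteratively via a_{v+i} = u_i mod 3, u_{i+1} = (u_i − a_{v+i})/3:
  u_0 = 14/13;  a_1 = 2;  u_1 = (u_0 − 2)/3 = -4/13
  u_1 = -4/13;  a_2 = 2;  u_2 = (u_1 − 2)/3 = -10/13
Digits: (0, 2, 2).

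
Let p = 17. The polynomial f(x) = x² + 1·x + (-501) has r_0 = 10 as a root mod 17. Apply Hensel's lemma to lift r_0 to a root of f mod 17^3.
r_2 = 758 (mod 4913)

Hensel: r_{i+1} = r_i − f(r_i)·(f′(r_i))^{-1} mod 17^{i+2}, f′(x) = 2x + 1. Iterate:
  r_0 = 10 (mod 17)
  r_1 = 180 (mod 289)
  r_2 = 758 (mod 4913)
Final: r = 758 satisfies f(r) ≡ 0 mod 17^3.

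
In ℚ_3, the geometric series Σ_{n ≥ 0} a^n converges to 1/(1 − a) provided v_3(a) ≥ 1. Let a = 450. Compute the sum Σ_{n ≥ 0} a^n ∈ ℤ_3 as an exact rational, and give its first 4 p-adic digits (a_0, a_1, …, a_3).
Σ a^n = 1/(1 − a) = -1/449;  first 4 digits = (1, 0, 2, 1)

v_3(a) = 2 ≥ 1, so the series converges in ℤ_3 to 1/(1 − a) = 1/(1 − 450) = -1/449. Expand this rational in ℤ_3: compute digits iteratively via d_i = x_i mod 3, x_{i+1} = (x_i − d_i)/3. The first 4 digits are (1, 0, 2, 1).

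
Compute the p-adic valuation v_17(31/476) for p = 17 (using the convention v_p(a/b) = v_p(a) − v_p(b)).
v_17(31/476) = -1

Factor powers of 17 from the numerator and denominator of the reduced fraction: 31 = 17^0 · 31 and 476 = 17^1 · 28. Apply v_p(a/b) = v_p(a) − v_p(b): v_17(31/476) = 0 − 1 = -1.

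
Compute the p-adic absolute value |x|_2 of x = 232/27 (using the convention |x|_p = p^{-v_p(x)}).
|232/27|_2 = 1/8

Step 1 — compute v_2(x) by factoring powers of 2 out of the numerator and denominator: v_2(232/27) = 3. Step 2 — apply |x|_p = p^{-v_p(x)} = 2^{-3} = 1/8.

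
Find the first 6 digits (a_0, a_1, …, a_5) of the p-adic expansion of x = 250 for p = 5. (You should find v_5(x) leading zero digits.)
(a_0, …, a_5) = (0, 0, 0, 2, 0, 0)

v_5(250) = 3, so a_0 = ... = a_2 = 0. Factor out: x = 5^3 · u with u = 2 a unit in ℤ_5. Expand u iteratively via a_{v+i} = u_i mod 5, u_{i+1} = (u_i − a_{v+i})/5:
  u_0 = 2;  a_3 = 2;  u_1 = (u_0 − 2)/5 = 0
  u_1 = 0;  a_4 = 0;  u_2 = (u_1 − 0)/5 = 0
  u_2 = 0;  a_5 = 0;  u_3 = (u_2 − 0)/5 = 0
Digits: (0, 0, 0, 2, 0, 0).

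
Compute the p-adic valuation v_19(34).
v_19(34) = 0

v_19(n) is the largest exponent k such that 19^k divides n. Factor out: 34 = 19^0 · 34. (Sign doesn't affect v_p.) So v_19(34) = 0.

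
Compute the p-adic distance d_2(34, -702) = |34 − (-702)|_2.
d_2(34, -702) = 1/32

Step 1 — x − y = 34 − (-702) = 736. Step 2 — v_2(736) = 5 (factor: 736 = (2^5 · 23); the sign does not affect v_p). Step 3 — |x − y|_2 = 2^{-5} = 1/32.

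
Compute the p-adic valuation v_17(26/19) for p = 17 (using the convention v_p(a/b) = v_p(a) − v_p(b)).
v_17(26/19) = 0

Factor powers of 17 from the numerator and denominator of the reduced fraction: 26 = 17^0 · 26 and 19 = 17^0 · 19. Apply v_p(a/b) = v_p(a) − v_p(b): v_17(26/19) = 0 − 0 = 0.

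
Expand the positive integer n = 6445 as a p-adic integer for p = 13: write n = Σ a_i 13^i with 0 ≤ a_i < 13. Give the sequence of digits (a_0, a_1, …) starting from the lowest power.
(a_0, a_1, …) = (10, 1, 12, 2)

Repeated division by 13 gives the digits low-to-high: 6445 = 10 + 1·13^1 + 12·13^2 + 2·13^3. Digit sequence: (10, 1, 12, 2).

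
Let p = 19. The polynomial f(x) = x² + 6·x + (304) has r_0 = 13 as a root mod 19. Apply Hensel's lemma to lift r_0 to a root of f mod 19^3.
r_2 = 3775 (mod 6859)

Hensel: r_{i+1} = r_i − f(r_i)·(f′(r_i))^{-1} mod 19^{i+2}, f′(x) = 2x + 6. Iterate:
  r_0 = 13 (mod 19)
  r_1 = 165 (mod 361)
  r_2 = 3775 (mod 6859)
Final: r = 3775 satisfies f(r) ≡ 0 mod 19^3.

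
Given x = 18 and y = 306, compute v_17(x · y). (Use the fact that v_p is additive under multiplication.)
v_17(5508) = 1

v_p(x) = 0 (factor: 18 = 17^0 · 18); v_p(y) = 1 (factor: 306 = 17^1 · 18). Additivity: v_p(xy) = v_p(x) + v_p(y) = 0 + 1 = 1. (Direct check: xy = 5508 = 17^1 · (324).)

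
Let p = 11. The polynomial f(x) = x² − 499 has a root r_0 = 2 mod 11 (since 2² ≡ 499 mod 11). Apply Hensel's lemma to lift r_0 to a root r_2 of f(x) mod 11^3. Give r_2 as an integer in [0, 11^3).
r_2 = 519 (mod 1331)

Hensel's recurrence: r_{i+1} = r_i − f(r_i)·(f′(r_i))^{-1} mod 11^{i+2}, with f′(x) = 2x. Iterate:
  r_0 = 2 (mod 11)
  r_1 = 35 (mod 121)
  r_2 = 519 (mod 1331)
Final: r_2 = 519, and one checks f(r_2) ≡ 0 mod 11^3.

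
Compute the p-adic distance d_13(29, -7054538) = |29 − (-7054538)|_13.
d_13(29, -7054538) = 1/371293

Step 1 — x − y = 29 − (-7054538) = 7054567. Step 2 — v_13(7054567) = 5 (factor: 7054567 = (13^5 · 19); the sign does not affect v_p). Step 3 — |x − y|_13 = 13^{-5} = 1/371293.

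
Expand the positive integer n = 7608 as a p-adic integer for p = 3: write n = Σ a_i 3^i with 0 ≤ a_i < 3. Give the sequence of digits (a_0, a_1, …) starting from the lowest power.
(a_0, a_1, …) = (0, 1, 2, 2, 0, 1, 1, 0, 1)

Repeated division by 3 gives the digits low-to-high: 7608 = 1·3^1 + 2·3^2 + 2·3^3 + 1·3^5 + 1·3^6 + 1·3^8. Digit sequence: (0, 1, 2, 2, 0, 1, 1, 0, 1).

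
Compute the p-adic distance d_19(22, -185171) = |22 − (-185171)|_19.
d_19(22, -185171) = 1/6859

Step 1 — x − y = 22 − (-185171) = 185193. Step 2 — v_19(185193) = 3 (factor: 185193 = (19^3 · 27); the sign does not affect v_p). Step 3 — |x − y|_19 = 19^{-3} = 1/6859.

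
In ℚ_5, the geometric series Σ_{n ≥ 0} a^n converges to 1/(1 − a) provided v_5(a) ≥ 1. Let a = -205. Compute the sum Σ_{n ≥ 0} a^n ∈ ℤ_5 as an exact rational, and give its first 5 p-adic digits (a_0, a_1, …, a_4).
Σ a^n = 1/(1 − a) = 1/206;  first 5 digits = (1, 4, 2, 3, 3)

v_5(a) = 1 ≥ 1, so the series converges in ℤ_5 to 1/(1 − a) = 1/(1 − (-205)) = 1/206. Expand this rational in ℤ_5: compute digits iteratively via d_i = x_i mod 5, x_{i+1} = (x_i − d_i)/5. The first 5 digits are (1, 4, 2, 3, 3).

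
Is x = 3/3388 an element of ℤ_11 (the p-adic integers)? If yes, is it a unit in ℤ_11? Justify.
x ∉ ℤ_11 (v_11(x) = -2 < 0)

ℤ_11 = {x ∈ ℚ_11 : v_11(x) ≥ 0} and ℤ_11^× = {x ∈ ℤ_11 : v_11(x) = 0}. Here v_11(3/3388) = v_11(num) − v_11(den) = -2; compare against these criteria.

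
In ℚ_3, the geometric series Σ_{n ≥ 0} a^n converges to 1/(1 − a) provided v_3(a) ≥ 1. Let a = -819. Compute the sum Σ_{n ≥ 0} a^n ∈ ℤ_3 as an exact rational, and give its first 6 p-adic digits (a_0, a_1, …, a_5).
Σ a^n = 1/(1 − a) = 1/820;  first 6 digits = (1, 0, 2, 2, 2, 2)

v_3(a) = 2 ≥ 1, so the series converges in ℤ_3 to 1/(1 − a) = 1/(1 − (-819)) = 1/820. Expand this rational in ℤ_3: compute digits iteratively via d_i = x_i mod 3, x_{i+1} = (x_i − d_i)/3. The first 6 digits are (1, 0, 2, 2, 2, 2).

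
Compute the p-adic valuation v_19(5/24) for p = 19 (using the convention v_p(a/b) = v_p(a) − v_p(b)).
v_19(5/24) = 0

Factor powers of 19 from the numerator and denominator of the reduced fraction: 5 = 19^0 · 5 and 24 = 19^0 · 24. Apply v_p(a/b) = v_p(a) − v_p(b): v_19(5/24) = 0 − 0 = 0.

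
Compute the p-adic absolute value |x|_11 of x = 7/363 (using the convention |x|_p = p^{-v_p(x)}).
|7/363|_11 = 121

Step 1 — compute v_11(x) by factoring powers of 11 out of the numerator and denominator: v_11(7/363) = -2. Step 2 — apply |x|_p = p^{-v_p(x)} = 11^{2} = 121.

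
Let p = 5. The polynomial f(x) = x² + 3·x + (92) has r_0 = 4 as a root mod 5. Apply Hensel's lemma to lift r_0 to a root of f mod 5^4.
r_3 = 59 (mod 625)

Hensel: r_{i+1} = r_i − f(r_i)·(f′(r_i))^{-1} mod 5^{i+2}, f′(x) = 2x + 3. Iterate:
  r_0 = 4 (mod 5)
  r_1 = 9 (mod 25)
  r_2 = 59 (mod 125)
  r_3 = 59 (mod 625)
Final: r = 59 satisfies f(r) ≡ 0 mod 5^4.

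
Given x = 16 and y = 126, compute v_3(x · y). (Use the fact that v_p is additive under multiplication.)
v_3(2016) = 2

v_p(x) = 0 (factor: 16 = 3^0 · 16); v_p(y) = 2 (factor: 126 = 3^2 · 14). Additivity: v_p(xy) = v_p(x) + v_p(y) = 0 + 2 = 2. (Direct check: xy = 2016 = 3^2 · (224).)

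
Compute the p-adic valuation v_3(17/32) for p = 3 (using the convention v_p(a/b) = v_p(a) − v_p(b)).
v_3(17/32) = 0

Factor powers of 3 from the numerator and denominator of the reduced fraction: 17 = 3^0 · 17 and 32 = 3^0 · 32. Apply v_p(a/b) = v_p(a) − v_p(b): v_3(17/32) = 0 − 0 = 0.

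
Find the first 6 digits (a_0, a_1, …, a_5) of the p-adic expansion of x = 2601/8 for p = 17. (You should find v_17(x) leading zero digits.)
(a_0, …, a_5) = (0, 0, 16, 14, 14, 14)

v_17(2601/8) = 2, so a_0 = ... = a_1 = 0. Factor out: x = 17^2 · u with u = 9/8 a unit in ℤ_17. Expand u iteratively via a_{v+i} = u_i mod 17, u_{i+1} = (u_i − a_{v+i})/17:
  u_0 = 9/8;  a_2 = 16;  u_1 = (u_0 − 16)/17 = -7/8
  u_1 = -7/8;  a_3 = 14;  u_2 = (u_1 − 14)/17 = -7/8
  u_2 = -7/8;  a_4 = 14;  u_3 = (u_2 − 14)/17 = -7/8
  u_3 = -7/8;  a_5 = 14;  u_4 = (u_3 − 14)/17 = -7/8
Digits: (0, 0, 16, 14, 14, 14).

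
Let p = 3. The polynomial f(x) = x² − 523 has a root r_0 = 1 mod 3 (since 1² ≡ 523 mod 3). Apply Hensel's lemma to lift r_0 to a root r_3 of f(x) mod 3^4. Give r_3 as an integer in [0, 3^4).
r_3 = 19 (mod 81)

Hensel's recurrence: r_{i+1} = r_i − f(r_i)·(f′(r_i))^{-1} mod 3^{i+2}, with f′(x) = 2x. Iterate:
  r_0 = 1 (mod 3)
  r_1 = 1 (mod 9)
  r_2 = 19 (mod 27)
  r_3 = 19 (mod 81)
Final: r_3 = 19, and one checks f(r_3) ≡ 0 mod 3^4.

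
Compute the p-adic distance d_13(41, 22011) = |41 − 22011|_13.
d_13(41, 22011) = 1/2197

Step 1 — x − y = 41 − 22011 = -21970. Step 2 — v_13(-21970) = 3 (factor: -21970 = −(13^3 · 10); the sign does not affect v_p). Step 3 — |x − y|_13 = 13^{-3} = 1/2197.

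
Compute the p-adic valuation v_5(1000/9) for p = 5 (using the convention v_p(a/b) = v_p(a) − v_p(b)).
v_5(1000/9) = 3

Factor powers of 5 from the numerator and denominator of the reduced fraction: 1000 = 5^3 · 8 and 9 = 5^0 · 9. Apply v_p(a/b) = v_p(a) − v_p(b): v_5(1000/9) = 3 − 0 = 3.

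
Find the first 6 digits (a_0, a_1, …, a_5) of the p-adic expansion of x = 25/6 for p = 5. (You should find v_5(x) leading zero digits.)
(a_0, …, a_5) = (0, 0, 1, 4, 0, 4)

v_5(25/6) = 2, so a_0 = ... = a_1 = 0. Factor out: x = 5^2 · u with u = 1/6 a unit in ℤ_5. Expand u iteratively via a_{v+i} = u_i mod 5, u_{i+1} = (u_i − a_{v+i})/5:
  u_0 = 1/6;  a_2 = 1;  u_1 = (u_0 − 1)/5 = -1/6
  u_1 = -1/6;  a_3 = 4;  u_2 = (u_1 − 4)/5 = -5/6
  u_2 = -5/6;  a_4 = 0;  u_3 = (u_2 − 0)/5 = -1/6
  u_3 = -1/6;  a_5 = 4;  u_4 = (u_3 − 4)/5 = -5/6
Digits: (0, 0, 1, 4, 0, 4).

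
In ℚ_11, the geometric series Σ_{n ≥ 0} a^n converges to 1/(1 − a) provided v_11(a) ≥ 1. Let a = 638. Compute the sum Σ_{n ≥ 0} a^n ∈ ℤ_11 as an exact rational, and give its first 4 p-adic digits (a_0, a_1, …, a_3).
Σ a^n = 1/(1 − a) = -1/637;  first 4 digits = (1, 3, 3, 3)

v_11(a) = 1 ≥ 1, so the series converges in ℤ_11 to 1/(1 − a) = 1/(1 − 638) = -1/637. Expand this rational in ℤ_11: compute digits iteratively via d_i = x_i mod 11, x_{i+1} = (x_i − d_i)/11. The first 4 digits are (1, 3, 3, 3).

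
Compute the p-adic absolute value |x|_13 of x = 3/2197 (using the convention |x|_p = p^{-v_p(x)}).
|3/2197|_13 = 2197

Step 1 — compute v_13(x) by factoring powers of 13 out of the numerator and denominator: v_13(3/2197) = -3. Step 2 — apply |x|_p = p^{-v_p(x)} = 13^{3} = 2197.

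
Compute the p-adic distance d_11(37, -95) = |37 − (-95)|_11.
d_11(37, -95) = 1/11

Step 1 — x − y = 37 − (-95) = 132. Step 2 — v_11(132) = 1 (factor: 132 = (11^1 · 12); the sign does not affect v_p). Step 3 — |x − y|_11 = 11^{-1} = 1/11.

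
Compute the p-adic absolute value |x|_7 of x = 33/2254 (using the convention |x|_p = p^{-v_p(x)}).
|33/2254|_7 = 49

Step 1 — compute v_7(x) by factoring powers of 7 out of the numerator and denominator: v_7(33/2254) = -2. Step 2 — apply |x|_p = p^{-v_p(x)} = 7^{2} = 49.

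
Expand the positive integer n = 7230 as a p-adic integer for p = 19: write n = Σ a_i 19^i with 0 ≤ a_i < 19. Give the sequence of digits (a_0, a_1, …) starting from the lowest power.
(a_0, a_1, …) = (10, 0, 1, 1)

Repeated division by 19 gives the digits low-to-high: 7230 = 10 + 1·19^2 + 1·19^3. Digit sequence: (10, 0, 1, 1).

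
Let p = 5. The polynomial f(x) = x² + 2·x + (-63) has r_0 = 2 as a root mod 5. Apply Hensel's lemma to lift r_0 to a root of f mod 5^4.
r_3 = 7 (mod 625)

Hensel: r_{i+1} = r_i − f(r_i)·(f′(r_i))^{-1} mod 5^{i+2}, f′(x) = 2x + 2. Iterate:
  r_0 = 2 (mod 5)
  r_1 = 7 (mod 25)
  r_2 = 7 (mod 125)
  r_3 = 7 (mod 625)
Final: r = 7 satisfies f(r) ≡ 0 mod 5^4.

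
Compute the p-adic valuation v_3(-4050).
v_3(-4050) = 4

v_3(n) is the largest exponent k such that 3^k divides n. Factor out: -4050 = -3^4 · 50. (Sign doesn't affect v_p.) So v_3(-4050) = 4.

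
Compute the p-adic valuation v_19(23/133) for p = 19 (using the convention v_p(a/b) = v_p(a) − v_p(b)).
v_19(23/133) = -1

Factor powers of 19 from the numerator and denominator of the reduced fraction: 23 = 19^0 · 23 and 133 = 19^1 · 7. Apply v_p(a/b) = v_p(a) − v_p(b): v_19(23/133) = 0 − 1 = -1.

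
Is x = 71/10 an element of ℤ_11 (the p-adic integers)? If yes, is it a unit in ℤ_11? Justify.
x ∈ ℤ_11^× (unit); v_11(x) = 0

ℤ_11 = {x ∈ ℚ_11 : v_11(x) ≥ 0} and ℤ_11^× = {x ∈ ℤ_11 : v_11(x) = 0}. Here v_11(71/10) = v_11(num) − v_11(den) = 0; compare against these criteria.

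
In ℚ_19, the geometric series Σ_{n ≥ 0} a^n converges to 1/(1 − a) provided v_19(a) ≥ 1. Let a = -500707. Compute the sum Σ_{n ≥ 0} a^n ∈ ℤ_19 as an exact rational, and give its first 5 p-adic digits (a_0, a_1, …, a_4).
Σ a^n = 1/(1 − a) = 1/500708;  first 5 digits = (1, 0, 0, 3, 15)

v_19(a) = 3 ≥ 1, so the series converges in ℤ_19 to 1/(1 − a) = 1/(1 − (-500707)) = 1/500708. Expand this rational in ℤ_19: compute digits iteratively via d_i = x_i mod 19, x_{i+1} = (x_i − d_i)/19. The first 5 digits are (1, 0, 0, 3, 15).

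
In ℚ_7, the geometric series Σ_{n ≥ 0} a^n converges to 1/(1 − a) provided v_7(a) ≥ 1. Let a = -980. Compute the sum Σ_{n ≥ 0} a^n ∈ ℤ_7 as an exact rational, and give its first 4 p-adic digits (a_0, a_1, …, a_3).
Σ a^n = 1/(1 − a) = 1/981;  first 4 digits = (1, 0, 1, 4)

v_7(a) = 2 ≥ 1, so the series converges in ℤ_7 to 1/(1 − a) = 1/(1 − (-980)) = 1/981. Expand this rational in ℤ_7: compute digits iteratively via d_i = x_i mod 7, x_{i+1} = (x_i − d_i)/7. The first 4 digits are (1, 0, 1, 4).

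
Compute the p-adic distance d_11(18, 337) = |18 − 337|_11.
d_11(18, 337) = 1/11

Step 1 — x − y = 18 − 337 = -319. Step 2 — v_11(-319) = 1 (factor: -319 = −(11^1 · 29); the sign does not affect v_p). Step 3 — |x − y|_11 = 11^{-1} = 1/11.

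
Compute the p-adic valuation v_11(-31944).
v_11(-31944) = 3

v_11(n) is the largest exponent k such that 11^k divides n. Factor out: -31944 = -11^3 · 24. (Sign doesn't affect v_p.) So v_11(-31944) = 3.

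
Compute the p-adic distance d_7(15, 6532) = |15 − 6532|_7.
d_7(15, 6532) = 1/343

Step 1 — x − y = 15 − 6532 = -6517. Step 2 — v_7(-6517) = 3 (factor: -6517 = −(7^3 · 19); the sign does not affect v_p). Step 3 — |x − y|_7 = 7^{-3} = 1/343.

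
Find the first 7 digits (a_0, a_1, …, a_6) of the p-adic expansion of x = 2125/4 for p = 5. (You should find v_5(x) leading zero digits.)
(a_0, …, a_6) = (0, 0, 0, 3, 4, 3, 3)

v_5(2125/4) = 3, so a_0 = ... = a_2 = 0. Factor out: x = 5^3 · u with u = 17/4 a unit in ℤ_5. Expand u iteratively via a_{v+i} = u_i mod 5, u_{i+1} = (u_i − a_{v+i})/5:
  u_0 = 17/4;  a_3 = 3;  u_1 = (u_0 − 3)/5 = 1/4
  u_1 = 1/4;  a_4 = 4;  u_2 = (u_1 − 4)/5 = -3/4
  u_2 = -3/4;  a_5 = 3;  u_3 = (u_2 − 3)/5 = -3/4
  u_3 = -3/4;  a_6 = 3;  u_4 = (u_3 − 3)/5 = -3/4
Digits: (0, 0, 0, 3, 4, 3, 3).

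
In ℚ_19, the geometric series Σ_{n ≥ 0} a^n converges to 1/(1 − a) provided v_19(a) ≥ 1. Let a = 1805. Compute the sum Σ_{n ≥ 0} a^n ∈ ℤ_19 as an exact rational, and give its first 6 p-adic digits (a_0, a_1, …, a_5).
Σ a^n = 1/(1 − a) = -1/1804;  first 6 digits = (1, 0, 5, 0, 6, 1)

v_19(a) = 2 ≥ 1, so the series converges in ℤ_19 to 1/(1 − a) = 1/(1 − 1805) = -1/1804. Expand this rational in ℤ_19: compute digits iteratively via d_i = x_i mod 19, x_{i+1} = (x_i − d_i)/19. The first 6 digits are (1, 0, 5, 0, 6, 1).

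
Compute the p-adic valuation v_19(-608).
v_19(-608) = 1

v_19(n) is the largest exponent k such that 19^k divides n. Factor out: -608 = -19^1 · 32. (Sign doesn't affect v_p.) So v_19(-608) = 1.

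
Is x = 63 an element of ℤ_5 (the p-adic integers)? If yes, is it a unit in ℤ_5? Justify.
x ∈ ℤ_5^× (unit); v_5(x) = 0

ℤ_5 = {x ∈ ℚ_5 : v_5(x) ≥ 0} and ℤ_5^× = {x ∈ ℤ_5 : v_5(x) = 0}. Here v_5(63) = v_5(num) − v_5(den) = 0; compare against these criteria.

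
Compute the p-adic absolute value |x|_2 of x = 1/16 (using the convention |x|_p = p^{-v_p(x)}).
|1/16|_2 = 16

Step 1 — compute v_2(x) by factoring powers of 2 out of the numerator and denominator: v_2(1/16) = -4. Step 2 — apply |x|_p = p^{-v_p(x)} = 2^{4} = 16.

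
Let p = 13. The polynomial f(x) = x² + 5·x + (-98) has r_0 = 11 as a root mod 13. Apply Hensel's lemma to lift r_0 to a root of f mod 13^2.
r_1 = 102 (mod 169)

Hensel: r_{i+1} = r_i − f(r_i)·(f′(r_i))^{-1} mod 13^{i+2}, f′(x) = 2x + 5. Iterate:
  r_0 = 11 (mod 13)
  r_1 = 102 (mod 169)
Final: r = 102 satisfies f(r) ≡ 0 mod 13^2.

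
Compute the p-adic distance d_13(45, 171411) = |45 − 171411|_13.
d_13(45, 171411) = 1/28561

Step 1 — x − y = 45 − 171411 = -171366. Step 2 — v_13(-171366) = 4 (factor: -171366 = −(13^4 · 6); the sign does not affect v_p). Step 3 — |x − y|_13 = 13^{-4} = 1/28561.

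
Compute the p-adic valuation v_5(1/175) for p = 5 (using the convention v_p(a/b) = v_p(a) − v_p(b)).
v_5(1/175) = -2

Factor powers of 5 from the numerator and denominator of the reduced fraction: 1 = 5^0 · 1 and 175 = 5^2 · 7. Apply v_p(a/b) = v_p(a) − v_p(b): v_5(1/175) = 0 − 2 = -2.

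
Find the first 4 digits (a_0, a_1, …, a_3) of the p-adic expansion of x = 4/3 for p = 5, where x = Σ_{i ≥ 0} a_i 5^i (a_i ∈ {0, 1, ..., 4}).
(a_0, …, a_3) = (3, 3, 1, 3)

v_5(4/3) = 0 (numerator and denominator both coprime to 5), so x ∈ ℤ_5^×. Compute digits iteratively via a_i = x_i mod 5, x_{i+1} = (x_i − a_i)/5, with x_0 = x:
  x_0 = 4/3;  a_0 = 3;  x_1 = (x_0 − 3)/5 = -1/3
  x_1 = -1/3;  a_1 = 3;  x_2 = (x_1 − 3)/5 = -2/3
  x_2 = -2/3;  a_2 = 1;  x_3 = (x_2 − 1)/5 = -1/3
  x_3 = -1/3;  a_3 = 3;  x_4 = (x_3 − 3)/5 = -2/3
Digits: (3, 3, 1, 3).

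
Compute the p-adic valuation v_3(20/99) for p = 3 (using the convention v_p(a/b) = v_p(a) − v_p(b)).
v_3(20/99) = -2

Factor powers of 3 from the numerator and denominator of the reduced fraction: 20 = 3^0 · 20 and 99 = 3^2 · 11. Apply v_p(a/b) = v_p(a) − v_p(b): v_3(20/99) = 0 − 2 = -2.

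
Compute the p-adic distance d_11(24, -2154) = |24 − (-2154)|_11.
d_11(24, -2154) = 1/121

Step 1 — x − y = 24 − (-2154) = 2178. Step 2 — v_11(2178) = 2 (factor: 2178 = (11^2 · 18); the sign does not affect v_p). Step 3 — |x − y|_11 = 11^{-2} = 1/121.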